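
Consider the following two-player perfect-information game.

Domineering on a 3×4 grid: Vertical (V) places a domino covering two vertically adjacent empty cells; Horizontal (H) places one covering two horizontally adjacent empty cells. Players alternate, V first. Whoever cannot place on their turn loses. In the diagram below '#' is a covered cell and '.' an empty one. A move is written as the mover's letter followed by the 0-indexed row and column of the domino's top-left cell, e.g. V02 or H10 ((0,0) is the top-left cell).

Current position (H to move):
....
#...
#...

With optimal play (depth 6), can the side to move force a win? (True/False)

[..../#.../#...] H move#1: H00:-1/##../#.../#..., H01:-1/.##./#.../#..., H02:-1/..##/#.../#..., H11:+1/..../###./#...*, H12:+1/..../#.##/#..., H21:-1/..../#.../###., H22:-1/..../#.../#.##
[..../###./#...] V move#2: V03:-1/...#/####/#...*, V13:-1/..../####/#..#
[...#/####/#...] H move#3: H00:+1/##.#/####/#...*, H01:+1/.###/####/#..., H21:+1/...#/####/###., H22:+1/...#/####/#.##
[##.#/####/#...] end (terminal -1, V#4); searched ..../#.../#... to 6

H winning at [..../#.../#...]: True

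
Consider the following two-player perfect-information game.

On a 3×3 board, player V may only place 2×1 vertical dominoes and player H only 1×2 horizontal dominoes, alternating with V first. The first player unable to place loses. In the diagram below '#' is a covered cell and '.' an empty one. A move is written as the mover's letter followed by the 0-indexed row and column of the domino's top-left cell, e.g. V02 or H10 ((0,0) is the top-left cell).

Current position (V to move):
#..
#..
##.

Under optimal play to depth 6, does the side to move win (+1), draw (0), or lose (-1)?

value(#../#../##., V) = +1

p1 V@[#../#../##.]: V01[##./##./##.]+1* V02[#.#/#.#/##.]+1 V12[#../#.#/###]-1
p2 H@[##./##./##.] terminal -1; root [#../#../##.] d6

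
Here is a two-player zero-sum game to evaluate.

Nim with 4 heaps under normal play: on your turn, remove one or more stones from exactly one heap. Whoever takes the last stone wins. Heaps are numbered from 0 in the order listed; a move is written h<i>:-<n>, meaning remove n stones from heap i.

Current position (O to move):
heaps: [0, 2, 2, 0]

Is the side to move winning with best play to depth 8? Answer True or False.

[(0,2,2,0)] O move#1: h1:-1:-1/(0,1,2,0)*, h1:-2:-1/(0,0,2,0), h2:-1:-1/(0,2,1,0), h2:-2:-1/(0,2,0,0)
[(0,1,2,0)] X move#2: h1:-1:-1/(0,0,2,0), h2:-1:+1/(0,1,1,0)*, h2:-2:-1/(0,1,0,0)
[(0,1,1,0)] O move#3: h1:-1:-1/(0,0,1,0)*, h2:-1:-1/(0,1,0,0)
[(0,0,1,0)] X move#4: h2:-1:+1/(0,0,0,0)*
[(0,0,0,0)] end (terminal -1, O#5); searched (0,2,2,0) to 8

O winning at [(0,2,2,0)]: False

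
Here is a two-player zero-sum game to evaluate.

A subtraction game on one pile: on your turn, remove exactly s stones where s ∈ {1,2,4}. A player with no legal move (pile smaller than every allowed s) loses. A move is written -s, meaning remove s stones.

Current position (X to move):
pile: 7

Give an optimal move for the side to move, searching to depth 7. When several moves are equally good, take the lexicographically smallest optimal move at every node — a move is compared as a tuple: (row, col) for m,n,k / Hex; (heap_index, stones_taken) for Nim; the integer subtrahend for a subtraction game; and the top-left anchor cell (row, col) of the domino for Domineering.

X's best at [7]: -1

p1 X@[7]: -1[6]+1* -2[5]-1 -4[3]+1
p2 O@[6]: -1[5]-1* -2[4]-1 -4[2]-1
p3 X@[5]: -1[4]-1 -2[3]+1* -4[1]-1
p4 O@[3]: -1[2]-1* -2[1]-1
p5 X@[2]: -1[1]-1 -2[0]+1*
p6 O@[0] terminal -1; root [7] d7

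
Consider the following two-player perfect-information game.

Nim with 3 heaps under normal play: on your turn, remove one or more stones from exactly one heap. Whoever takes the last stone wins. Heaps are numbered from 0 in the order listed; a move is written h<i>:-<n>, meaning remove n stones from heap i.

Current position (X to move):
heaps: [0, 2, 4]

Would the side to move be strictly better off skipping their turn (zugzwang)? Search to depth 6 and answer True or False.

zugzwang((0,2,4), X) = False

[(0,2,4)] X move#1: h1:-1:-1/(0,1,4), h1:-2:-1/(0,0,4), h2:-1:-1/(0,2,3), h2:-2:+1/(0,2,2)*, h2:-3:-1/(0,2,1), h2:-4:-1/(0,2,0)
[(0,2,2)] O move#2: h1:-1:-1/(0,1,2)*, h1:-2:-1/(0,0,2), h2:-1:-1/(0,2,1), h2:-2:-1/(0,2,0)
[(0,1,2)] X move#3: h1:-1:-1/(0,0,2), h2:-1:+1/(0,1,1)*, h2:-2:-1/(0,1,0)
[(0,1,1)] O move#4: h1:-1:-1/(0,0,1)*, h2:-1:-1/(0,1,0)
[(0,0,1)] X move#5: h2:-1:+1/(0,0,0)*
[(0,0,0)] end (terminal -1, O#6); searched (0,2,4) to 6
if X skipped the turn, O would face:
~ [(0,2,4)] O move#1: h1:-1:-1/(0,1,4), h1:-2:-1/(0,0,4), h2:-1:-1/(0,2,3), h2:-2:+1/(0,2,2)*, h2:-3:-1/(0,2,1), h2:-4:-1/(0,2,0)
~ [(0,2,2)] X move#2: h1:-1:-1/(0,1,2)*, h1:-2:-1/(0,0,2), h2:-1:-1/(0,2,1), h2:-2:-1/(0,2,0)
~ [(0,1,2)] O move#3: h1:-1:-1/(0,0,2), h2:-1:+1/(0,1,1)*, h2:-2:-1/(0,1,0)
~ [(0,1,1)] X move#4: h1:-1:-1/(0,0,1)*, h2:-1:-1/(0,1,0)
~ [(0,0,1)] O move#5: h2:-1:+1/(0,0,0)*
~ [(0,0,0)] end (terminal -1, X#6); searched (0,2,4) to 6
compare (X): move=+1 vs pass=-1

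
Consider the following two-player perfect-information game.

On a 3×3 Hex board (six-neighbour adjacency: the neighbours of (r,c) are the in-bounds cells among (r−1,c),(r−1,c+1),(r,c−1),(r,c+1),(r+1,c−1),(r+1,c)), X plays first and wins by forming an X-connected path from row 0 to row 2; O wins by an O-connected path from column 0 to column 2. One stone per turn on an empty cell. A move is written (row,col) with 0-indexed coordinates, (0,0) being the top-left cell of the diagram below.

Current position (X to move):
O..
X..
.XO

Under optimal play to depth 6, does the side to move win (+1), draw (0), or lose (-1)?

value(O../X../.XO, X) = +1

ply 1, X at O../X../.XO | (0,1)=+1→OX./X../.XO*; (0,2)=+1→O.X/X../.XO; (1,1)=+1→O../XX./.XO; (1,2)=+1→O../X.X/.XO; (2,0)=+1→O../X../XXO
ply 2, O at OX./X../.XO | (0,2)=-1→OXO/X../.XO*; (1,1)=-1→OX./XO./.XO; (1,2)=-1→OX./X.O/.XO; (2,0)=-1→OX./X../OXO
ply 3, X at OXO/X../.XO | (1,1)=+1→OXO/XX./.XO*; (1,2)=+1→OXO/X.X/.XO; (2,0)=+1→OXO/X../XXO
ply 4: OXO/XX./.XO is terminal -1 (O); from O../X../.XO depth 6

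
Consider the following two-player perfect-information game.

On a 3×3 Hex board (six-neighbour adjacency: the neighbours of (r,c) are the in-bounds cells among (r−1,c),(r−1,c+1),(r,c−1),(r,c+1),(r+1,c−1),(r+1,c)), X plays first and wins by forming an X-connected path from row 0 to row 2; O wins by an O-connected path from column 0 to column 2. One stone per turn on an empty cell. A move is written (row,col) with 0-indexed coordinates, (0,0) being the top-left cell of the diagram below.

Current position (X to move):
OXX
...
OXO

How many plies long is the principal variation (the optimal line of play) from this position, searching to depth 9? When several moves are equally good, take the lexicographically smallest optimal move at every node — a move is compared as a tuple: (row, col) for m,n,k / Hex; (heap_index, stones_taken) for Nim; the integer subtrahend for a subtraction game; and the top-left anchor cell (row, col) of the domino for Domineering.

PV length from [OXX/.../OXO]: 3 plies

p1 X@[OXX/.../OXO]: (1,0)[OXX/X../OXO]+1* (1,1)[OXX/.X./OXO]+1 (1,2)[OXX/..X/OXO]+1
p2 O@[OXX/X../OXO]: (1,1)[OXX/XO./OXO]-1* (1,2)[OXX/X.O/OXO]-1
p3 X@[OXX/XO./OXO]: (1,2)[OXX/XOX/OXO]+1*
p4 O@[OXX/XOX/OXO] terminal -1; root [OXX/.../OXO] d9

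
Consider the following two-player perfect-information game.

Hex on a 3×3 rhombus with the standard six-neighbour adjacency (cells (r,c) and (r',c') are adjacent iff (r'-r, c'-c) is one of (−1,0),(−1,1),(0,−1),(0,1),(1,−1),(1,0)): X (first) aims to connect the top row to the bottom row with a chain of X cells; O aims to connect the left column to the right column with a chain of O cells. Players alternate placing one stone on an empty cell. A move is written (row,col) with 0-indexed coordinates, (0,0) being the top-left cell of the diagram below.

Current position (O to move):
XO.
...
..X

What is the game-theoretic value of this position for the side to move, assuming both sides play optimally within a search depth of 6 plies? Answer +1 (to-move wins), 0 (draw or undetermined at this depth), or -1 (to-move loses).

ply 1, O at XO./.../..X | (0,2)=-1→XOO/.../..X; (1,0)=-1→XO./O../..X; (1,1)=+1→XO./.O./..X*; (1,2)=-1→XO./..O/..X; (2,0)=-1→XO./.../O.X; (2,1)=-1→XO./.../.OX
ply 2, X at XO./.O./..X | (0,2)=-1→XOX/.O./..X*; (1,0)=-1→XO./XO./..X; (1,2)=-1→XO./.OX/..X; (2,0)=-1→XO./.O./X.X; (2,1)=-1→XO./.O./.XX
ply 3, O at XOX/.O./..X | (1,0)=-1→XOX/OO./..X; (1,2)=+1→XOX/.OO/..X*; (2,0)=-1→XOX/.O./O.X; (2,1)=-1→XOX/.O./.OX
ply 4, X at XOX/.OO/..X | (1,0)=-1→XOX/XOO/..X*; (2,0)=-1→XOX/.OO/X.X; (2,1)=-1→XOX/.OO/.XX
ply 5, O at XOX/XOO/..X | (2,0)=+1→XOX/XOO/O.X*; (2,1)=-1→XOX/XOO/.OX
ply 6: XOX/XOO/O.X is terminal -1 (X); from XO./.../..X depth 6

value(XO./.../..X, O) = +1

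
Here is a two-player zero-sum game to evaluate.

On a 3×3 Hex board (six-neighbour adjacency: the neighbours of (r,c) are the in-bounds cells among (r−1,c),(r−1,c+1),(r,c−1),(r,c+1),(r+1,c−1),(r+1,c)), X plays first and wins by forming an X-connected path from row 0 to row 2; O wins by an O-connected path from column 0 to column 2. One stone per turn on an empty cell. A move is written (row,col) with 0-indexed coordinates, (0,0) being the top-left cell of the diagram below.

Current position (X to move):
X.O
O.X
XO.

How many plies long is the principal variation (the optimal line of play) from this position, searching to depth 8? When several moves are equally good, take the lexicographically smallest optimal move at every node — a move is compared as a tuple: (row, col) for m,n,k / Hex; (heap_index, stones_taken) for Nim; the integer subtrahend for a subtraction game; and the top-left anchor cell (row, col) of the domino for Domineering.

p1 X@[X.O/O.X/XO.]: (0,1)[XXO/O.X/XO.]-1* (1,1)[X.O/OXX/XO.]-1 (2,2)[X.O/O.X/XOX]-1
p2 O@[XXO/O.X/XO.]: (1,1)[XXO/OOX/XO.]+1* (2,2)[XXO/O.X/XOO]-1
p3 X@[XXO/OOX/XO.] terminal -1; root [X.O/O.X/XO.] d8

PV length from [X.O/O.X/XO.]: 2 plies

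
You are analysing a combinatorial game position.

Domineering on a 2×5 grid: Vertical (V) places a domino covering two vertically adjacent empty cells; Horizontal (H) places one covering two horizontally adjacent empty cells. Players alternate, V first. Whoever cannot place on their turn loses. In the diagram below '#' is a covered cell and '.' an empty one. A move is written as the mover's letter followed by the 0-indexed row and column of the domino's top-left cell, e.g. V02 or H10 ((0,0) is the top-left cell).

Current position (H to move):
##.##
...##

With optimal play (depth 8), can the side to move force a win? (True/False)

[##.##/...##] H move#1: H10:-1/##.##/##.##, H11:+1/##.##/.####*
[##.##/.####] end (terminal -1, V#2); searched ##.##/...## to 8

H winning at [##.##/...##]: True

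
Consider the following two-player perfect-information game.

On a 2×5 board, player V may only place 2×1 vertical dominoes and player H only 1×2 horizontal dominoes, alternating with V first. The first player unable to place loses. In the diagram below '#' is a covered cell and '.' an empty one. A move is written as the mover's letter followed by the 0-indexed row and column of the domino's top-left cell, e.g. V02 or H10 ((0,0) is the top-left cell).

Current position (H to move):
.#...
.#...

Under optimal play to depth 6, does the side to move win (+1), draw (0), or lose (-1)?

value(.#.../.#..., H) = -1

[.#.../.#...] H move#1: H02:-1/.###./.#...*, H03:-1/.#.##/.#..., H12:-1/.#.../.###., H13:-1/.#.../.#.##
[.###./.#...] V move#2: V00:-1/####./##..., V04:+1/.####/.#..#*
[.####/.#..#] H move#3: H12:-1/.####/.####*
[.####/.####] V move#4: V00:+1/#####/#####*
[#####/#####] end (terminal -1, H#5); searched .#.../.#... to 6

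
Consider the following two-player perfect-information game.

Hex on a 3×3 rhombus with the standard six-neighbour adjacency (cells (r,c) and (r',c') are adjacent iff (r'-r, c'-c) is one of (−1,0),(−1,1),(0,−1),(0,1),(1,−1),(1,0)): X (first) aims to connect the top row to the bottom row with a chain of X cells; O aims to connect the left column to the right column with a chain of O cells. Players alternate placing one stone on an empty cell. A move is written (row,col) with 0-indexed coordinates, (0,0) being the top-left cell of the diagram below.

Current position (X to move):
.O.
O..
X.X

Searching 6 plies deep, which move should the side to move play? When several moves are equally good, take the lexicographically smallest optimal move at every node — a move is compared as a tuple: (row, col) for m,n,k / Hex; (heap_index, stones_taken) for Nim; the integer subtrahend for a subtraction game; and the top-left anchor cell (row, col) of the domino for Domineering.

X's best at [.O./O../X.X]: (0,2)

[.O./O../X.X] X move#1: (0,0):-1/XO./O../X.X, (0,2):+1/.OX/O../X.X*, (1,1):-1/.O./OX./X.X, (1,2):-1/.O./O.X/X.X, (2,1):-1/.O./O../XXX
[.OX/O../X.X] O move#2: (0,0):-1/OOX/O../X.X*, (1,1):-1/.OX/OO./X.X, (1,2):-1/.OX/O.O/X.X, (2,1):-1/.OX/O../XOX
[OOX/O../X.X] X move#3: (1,1):+1/OOX/OX./X.X*, (1,2):+1/OOX/O.X/X.X, (2,1):+1/OOX/O../XXX
[OOX/OX./X.X] end (terminal -1, O#4); searched .O./O../X.X to 6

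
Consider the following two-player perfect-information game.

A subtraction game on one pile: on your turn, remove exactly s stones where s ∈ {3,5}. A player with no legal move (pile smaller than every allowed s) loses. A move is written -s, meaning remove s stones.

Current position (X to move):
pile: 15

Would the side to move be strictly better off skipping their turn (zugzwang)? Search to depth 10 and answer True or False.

zugzwang(15, X) = False

ply 1, X at 15 | -3=-1→12; -5=+1→10*
ply 2, O at 10 | -3=-1→7*; -5=-1→5
ply 3, X at 7 | -3=-1→4; -5=+1→2*
ply 4: 2 is terminal -1 (O); from 15 depth 10
pass branch (O moves first from the same position):
  | ply 1, O at 15 | -3=-1→12; -5=+1→10*
  | ply 2, X at 10 | -3=-1→7*; -5=-1→5
  | ply 3, O at 7 | -3=-1→4; -5=+1→2*
  | ply 4: 2 is terminal -1 (X); from 15 depth 10
X moving scores +1; X passing scores -1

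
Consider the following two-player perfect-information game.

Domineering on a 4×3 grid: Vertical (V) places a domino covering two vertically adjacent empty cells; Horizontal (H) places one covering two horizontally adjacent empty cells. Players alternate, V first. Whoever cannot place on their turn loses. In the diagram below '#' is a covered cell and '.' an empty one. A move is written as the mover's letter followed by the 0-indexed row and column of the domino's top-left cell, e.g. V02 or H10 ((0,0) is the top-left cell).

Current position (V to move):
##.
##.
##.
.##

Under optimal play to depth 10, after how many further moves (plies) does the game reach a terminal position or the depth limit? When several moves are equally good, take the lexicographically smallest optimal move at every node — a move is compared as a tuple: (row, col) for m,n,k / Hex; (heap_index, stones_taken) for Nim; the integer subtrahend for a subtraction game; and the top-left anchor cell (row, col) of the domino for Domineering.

[##./##./##./.##] V move#1: V02:+1/###/###/##./.##*, V12:+1/##./###/###/.##
[###/###/##./.##] end (terminal -1, H#2); searched ##./##./##./.## to 10

PV length from [##./##./##./.##]: 1 ply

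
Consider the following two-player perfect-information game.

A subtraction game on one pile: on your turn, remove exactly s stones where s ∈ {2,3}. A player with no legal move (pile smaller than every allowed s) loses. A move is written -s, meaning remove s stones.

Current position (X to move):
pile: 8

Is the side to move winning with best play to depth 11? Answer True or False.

X winning at [8]: True

ply 1, X at 8 | -2=+1→6*; -3=+1→5
ply 2, O at 6 | -2=-1→4*; -3=-1→3
ply 3, X at 4 | -2=-1→2; -3=+1→1*
ply 4: 1 is terminal -1 (O); from 8 depth 11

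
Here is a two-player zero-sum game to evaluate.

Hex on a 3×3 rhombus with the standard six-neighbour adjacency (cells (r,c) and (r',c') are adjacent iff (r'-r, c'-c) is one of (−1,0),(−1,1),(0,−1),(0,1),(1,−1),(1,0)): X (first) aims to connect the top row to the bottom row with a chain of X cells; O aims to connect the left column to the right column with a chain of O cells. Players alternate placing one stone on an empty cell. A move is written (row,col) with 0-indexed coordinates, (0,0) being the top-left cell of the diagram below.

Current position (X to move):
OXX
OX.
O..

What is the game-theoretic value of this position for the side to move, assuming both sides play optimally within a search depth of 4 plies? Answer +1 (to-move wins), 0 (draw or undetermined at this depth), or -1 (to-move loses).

ply 1, X at OXX/OX./O.. | (1,2)=+1→OXX/OXX/O..*; (2,1)=+1→OXX/OX./OX.; (2,2)=+1→OXX/OX./O.X
ply 2, O at OXX/OXX/O.. | (2,1)=-1→OXX/OXX/OO.*; (2,2)=-1→OXX/OXX/O.O
ply 3, X at OXX/OXX/OO. | (2,2)=+1→OXX/OXX/OOX*
ply 4: OXX/OXX/OOX is terminal -1 (O); from OXX/OX./O.. depth 4

value(OXX/OX./O.., X) = +1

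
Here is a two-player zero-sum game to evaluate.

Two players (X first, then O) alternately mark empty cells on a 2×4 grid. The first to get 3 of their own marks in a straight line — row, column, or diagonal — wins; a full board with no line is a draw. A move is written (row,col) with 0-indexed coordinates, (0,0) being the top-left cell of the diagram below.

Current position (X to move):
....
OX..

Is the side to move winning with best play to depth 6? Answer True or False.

X winning at [..../OX..]: False

p1 X@[..../OX..]: (0,0)[X.../OX..]+0* (0,1)[.X../OX..]+0 (0,2)[..X./OX..]+0 (0,3)[...X/OX..]+0 (1,2)[..../OXX.]+0 (1,3)[..../OX.X]+0
p2 O@[X.../OX..]: (0,1)[XO../OX..]+0* (0,2)[X.O./OX..]+0 (0,3)[X..O/OX..]+0 (1,2)[X.../OXO.]+0 (1,3)[X.../OX.O]+0
p3 X@[XO../OX..]: (0,2)[XOX./OX..]+0* (0,3)[XO.X/OX..]+0 (1,2)[XO../OXX.]+0 (1,3)[XO../OX.X]+0
p4 O@[XOX./OX..]: (0,3)[XOXO/OX..]+0* (1,2)[XOX./OXO.]+0 (1,3)[XOX./OX.O]+0
p5 X@[XOXO/OX..]: (1,2)[XOXO/OXX.]+0* (1,3)[XOXO/OX.X]+0
p6 O@[XOXO/OXX.]: (1,3)[XOXO/OXXO]+0*
p7 X@[XOXO/OXXO] terminal +0; root [..../OX..] d6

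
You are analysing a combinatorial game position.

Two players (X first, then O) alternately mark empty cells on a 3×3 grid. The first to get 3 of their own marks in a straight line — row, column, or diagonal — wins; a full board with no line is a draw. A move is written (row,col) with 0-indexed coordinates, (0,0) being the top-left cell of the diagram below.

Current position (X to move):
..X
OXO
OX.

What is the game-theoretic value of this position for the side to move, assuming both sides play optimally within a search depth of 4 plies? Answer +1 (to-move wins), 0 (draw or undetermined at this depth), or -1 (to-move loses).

value(..X/OXO/OX., X) = +1

ply 1, X at ..X/OXO/OX. | (0,0)=+1→X.X/OXO/OX.*; (0,1)=+1→.XX/OXO/OX.; (2,2)=-1→..X/OXO/OXX
ply 2, O at X.X/OXO/OX. | (0,1)=-1→XOX/OXO/OX.*; (2,2)=-1→X.X/OXO/OXO
ply 3, X at XOX/OXO/OX. | (2,2)=+1→XOX/OXO/OXX*
ply 4: XOX/OXO/OXX is terminal -1 (O); from ..X/OXO/OX. depth 4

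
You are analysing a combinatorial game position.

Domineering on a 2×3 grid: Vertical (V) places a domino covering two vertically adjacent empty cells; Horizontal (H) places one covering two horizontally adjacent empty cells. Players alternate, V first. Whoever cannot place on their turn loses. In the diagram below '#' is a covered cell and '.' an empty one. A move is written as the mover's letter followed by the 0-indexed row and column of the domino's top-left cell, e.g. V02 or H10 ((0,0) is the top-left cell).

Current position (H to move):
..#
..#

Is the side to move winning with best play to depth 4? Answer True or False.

[..#/..#] H move#1: H00:+1/###/..#*, H10:+1/..#/###
[###/..#] end (terminal -1, V#2); searched ..#/..# to 4

H winning at [..#/..#]: True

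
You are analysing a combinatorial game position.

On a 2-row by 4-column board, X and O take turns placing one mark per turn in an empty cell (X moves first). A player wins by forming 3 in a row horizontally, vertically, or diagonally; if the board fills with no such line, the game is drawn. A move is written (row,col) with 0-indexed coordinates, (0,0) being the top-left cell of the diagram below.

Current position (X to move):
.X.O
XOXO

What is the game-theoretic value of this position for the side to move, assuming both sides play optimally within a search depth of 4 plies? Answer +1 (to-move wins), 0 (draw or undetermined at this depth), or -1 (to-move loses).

value(.X.O/XOXO, X) = 0

ply 1, X at .X.O/XOXO | (0,0)=+0→XX.O/XOXO*; (0,2)=+0→.XXO/XOXO
ply 2, O at XX.O/XOXO | (0,2)=+0→XXOO/XOXO*
ply 3: XXOO/XOXO is terminal +0 (X); from .X.O/XOXO depth 4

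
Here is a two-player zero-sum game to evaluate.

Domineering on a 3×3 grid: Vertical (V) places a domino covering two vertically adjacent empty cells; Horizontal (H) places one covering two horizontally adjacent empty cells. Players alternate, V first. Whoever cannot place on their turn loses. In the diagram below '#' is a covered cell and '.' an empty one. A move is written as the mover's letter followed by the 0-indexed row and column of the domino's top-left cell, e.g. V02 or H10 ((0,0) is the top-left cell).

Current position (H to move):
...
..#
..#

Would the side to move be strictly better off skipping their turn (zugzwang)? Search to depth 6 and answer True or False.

ply 1, H at .../..#/..# | H00=-1→##./..#/..#; H01=-1→.##/..#/..#; H10=+1→.../###/..#*; H20=-1→.../..#/###
ply 2: .../###/..# is terminal -1 (V); from .../..#/..# depth 6
if H skipped the turn, V would face:
~ ply 1, V at .../..#/..# | V00=+1→#../#.#/..#*; V01=+1→.#./.##/..#; V10=+1→.../#.#/#.#; V11=+1→.../.##/.##
~ ply 2, H at #../#.#/..# | H01=-1→###/#.#/..#*; H20=-1→#../#.#/###
~ ply 3, V at ###/#.#/..# | V11=+1→###/###/.##*
~ ply 4: ###/###/.## is terminal -1 (H); from .../..#/..# depth 6
compare (H): move=+1 vs pass=-1

zugzwang(.../..#/..#, H) = False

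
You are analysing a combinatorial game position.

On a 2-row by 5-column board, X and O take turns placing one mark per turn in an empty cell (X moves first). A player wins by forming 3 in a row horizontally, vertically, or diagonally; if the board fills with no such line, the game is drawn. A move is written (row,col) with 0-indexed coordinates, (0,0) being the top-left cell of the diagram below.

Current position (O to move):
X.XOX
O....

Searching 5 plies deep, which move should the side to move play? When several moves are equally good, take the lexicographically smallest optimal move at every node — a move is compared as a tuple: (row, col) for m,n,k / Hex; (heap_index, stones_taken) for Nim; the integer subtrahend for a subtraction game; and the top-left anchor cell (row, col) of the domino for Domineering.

O's best at [X.XOX/O....]: (0,1)

ply 1, O at X.XOX/O.... | (0,1)=+0→XOXOX/O....*; (1,1)=-1→X.XOX/OO...; (1,2)=-1→X.XOX/O.O..; (1,3)=-1→X.XOX/O..O.; (1,4)=-1→X.XOX/O...O
ply 2, X at XOXOX/O.... | (1,1)=+0→XOXOX/OX...*; (1,2)=+0→XOXOX/O.X..; (1,3)=+0→XOXOX/O..X.; (1,4)=+0→XOXOX/O...X
ply 3, O at XOXOX/OX... | (1,2)=+0→XOXOX/OXO..*; (1,3)=+0→XOXOX/OX.O.; (1,4)=+0→XOXOX/OX..O
ply 4, X at XOXOX/OXO.. | (1,3)=+0→XOXOX/OXOX.*; (1,4)=+0→XOXOX/OXO.X
ply 5, O at XOXOX/OXOX. | (1,4)=+0→XOXOX/OXOXO*
ply 6: XOXOX/OXOXO is terminal +0 (X); from X.XOX/O.... depth 5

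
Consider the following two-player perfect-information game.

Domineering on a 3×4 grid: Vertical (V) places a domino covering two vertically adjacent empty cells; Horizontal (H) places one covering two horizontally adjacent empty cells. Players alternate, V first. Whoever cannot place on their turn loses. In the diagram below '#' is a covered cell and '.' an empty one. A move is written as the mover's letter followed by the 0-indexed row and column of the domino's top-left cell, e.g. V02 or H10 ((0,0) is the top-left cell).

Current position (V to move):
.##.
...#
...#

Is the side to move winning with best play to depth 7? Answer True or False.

p1 V@[.##./...#/...#]: V00[###./#..#/...#]-1 V10[.##./#..#/#..#]-1 V11[.##./.#.#/.#.#]+1* V12[.##./..##/..##]-1
p2 H@[.##./.#.#/.#.#] terminal -1; root [.##./...#/...#] d7

V winning at [.##./...#/...#]: True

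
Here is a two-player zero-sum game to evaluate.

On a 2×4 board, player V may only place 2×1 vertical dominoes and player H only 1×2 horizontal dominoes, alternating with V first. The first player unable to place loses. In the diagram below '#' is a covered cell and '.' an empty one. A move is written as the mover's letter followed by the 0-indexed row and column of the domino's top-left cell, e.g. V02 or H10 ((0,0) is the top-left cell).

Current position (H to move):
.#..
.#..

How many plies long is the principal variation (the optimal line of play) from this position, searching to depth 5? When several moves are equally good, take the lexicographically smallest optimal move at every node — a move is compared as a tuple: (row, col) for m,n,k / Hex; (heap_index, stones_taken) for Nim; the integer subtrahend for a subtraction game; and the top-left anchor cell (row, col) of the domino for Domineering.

PV length from [.#../.#..]: 3 plies

p1 H@[.#../.#..]: H02[.###/.#..]+1* H12[.#../.###]+1
p2 V@[.###/.#..]: V00[####/##..]-1*
p3 H@[####/##..]: H12[####/####]+1*
p4 V@[####/####] terminal -1; root [.#../.#..] d5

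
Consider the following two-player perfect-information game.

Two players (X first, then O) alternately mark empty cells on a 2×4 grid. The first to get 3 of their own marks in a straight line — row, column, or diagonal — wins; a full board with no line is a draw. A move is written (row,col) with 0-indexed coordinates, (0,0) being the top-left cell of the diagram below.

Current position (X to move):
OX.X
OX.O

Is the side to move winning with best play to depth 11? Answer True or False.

[OX.X/OX.O] X move#1: (0,2):+1/OXXX/OX.O*, (1,2):+0/OX.X/OXXO
[OXXX/OX.O] end (terminal -1, O#2); searched OX.X/OX.O to 11

X winning at [OX.X/OX.O]: True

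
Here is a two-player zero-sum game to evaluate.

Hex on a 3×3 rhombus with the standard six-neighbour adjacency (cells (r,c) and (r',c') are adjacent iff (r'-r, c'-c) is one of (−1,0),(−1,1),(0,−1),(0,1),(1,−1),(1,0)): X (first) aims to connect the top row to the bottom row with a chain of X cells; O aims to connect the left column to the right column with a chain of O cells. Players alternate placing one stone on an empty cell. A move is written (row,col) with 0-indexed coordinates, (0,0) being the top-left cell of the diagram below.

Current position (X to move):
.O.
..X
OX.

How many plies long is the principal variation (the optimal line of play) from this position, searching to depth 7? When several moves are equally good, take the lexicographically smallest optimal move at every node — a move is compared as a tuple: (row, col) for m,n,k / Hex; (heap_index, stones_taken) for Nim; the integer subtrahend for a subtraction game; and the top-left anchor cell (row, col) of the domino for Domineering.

ply 1, X at .O./..X/OX. | (0,0)=-1→XO./..X/OX.; (0,2)=+1→.OX/..X/OX.*; (1,0)=-1→.O./X.X/OX.; (1,1)=-1→.O./.XX/OX.; (2,2)=-1→.O./..X/OXX
ply 2: .OX/..X/OX. is terminal -1 (O); from .O./..X/OX. depth 7

PV length from [.O./..X/OX.]: 1 ply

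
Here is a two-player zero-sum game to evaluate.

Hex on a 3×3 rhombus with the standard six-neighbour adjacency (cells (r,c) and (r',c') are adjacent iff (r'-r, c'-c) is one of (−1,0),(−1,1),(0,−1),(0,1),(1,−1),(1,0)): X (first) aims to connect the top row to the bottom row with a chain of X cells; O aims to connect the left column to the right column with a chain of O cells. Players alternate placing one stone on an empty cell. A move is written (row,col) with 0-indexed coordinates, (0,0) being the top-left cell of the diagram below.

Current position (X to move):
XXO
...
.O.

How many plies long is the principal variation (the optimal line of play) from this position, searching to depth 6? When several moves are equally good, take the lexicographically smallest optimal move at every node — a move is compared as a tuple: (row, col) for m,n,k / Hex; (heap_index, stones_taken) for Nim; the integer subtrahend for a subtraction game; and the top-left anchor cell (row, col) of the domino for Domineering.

ply 1, X at XXO/.../.O. | (1,0)=-1→XXO/X../.O.; (1,1)=-1→XXO/.X./.O.; (1,2)=-1→XXO/..X/.O.; (2,0)=+1→XXO/.../XO.*; (2,2)=-1→XXO/.../.OX
ply 2, O at XXO/.../XO. | (1,0)=-1→XXO/O../XO.*; (1,1)=-1→XXO/.O./XO.; (1,2)=-1→XXO/..O/XO.; (2,2)=-1→XXO/.../XOO
ply 3, X at XXO/O../XO. | (1,1)=+1→XXO/OX./XO.*; (1,2)=-1→XXO/O.X/XO.; (2,2)=-1→XXO/O../XOX
ply 4: XXO/OX./XO. is terminal -1 (O); from XXO/.../.O. depth 6

PV length from [XXO/.../.O.]: 3 plies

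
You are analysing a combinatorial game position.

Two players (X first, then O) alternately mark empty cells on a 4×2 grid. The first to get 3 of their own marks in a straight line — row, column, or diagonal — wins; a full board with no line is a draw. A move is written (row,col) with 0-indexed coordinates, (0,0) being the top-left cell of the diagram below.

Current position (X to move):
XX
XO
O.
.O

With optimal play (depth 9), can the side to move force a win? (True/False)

X winning at [XX/XO/O./.O]: False

[XX/XO/O./.O] X move#1: (2,1):+0/XX/XO/OX/.O*, (3,0):-1/XX/XO/O./XO
[XX/XO/OX/.O] O move#2: (3,0):+0/XX/XO/OX/OO*
[XX/XO/OX/OO] end (terminal +0, X#3); searched XX/XO/O./.O to 9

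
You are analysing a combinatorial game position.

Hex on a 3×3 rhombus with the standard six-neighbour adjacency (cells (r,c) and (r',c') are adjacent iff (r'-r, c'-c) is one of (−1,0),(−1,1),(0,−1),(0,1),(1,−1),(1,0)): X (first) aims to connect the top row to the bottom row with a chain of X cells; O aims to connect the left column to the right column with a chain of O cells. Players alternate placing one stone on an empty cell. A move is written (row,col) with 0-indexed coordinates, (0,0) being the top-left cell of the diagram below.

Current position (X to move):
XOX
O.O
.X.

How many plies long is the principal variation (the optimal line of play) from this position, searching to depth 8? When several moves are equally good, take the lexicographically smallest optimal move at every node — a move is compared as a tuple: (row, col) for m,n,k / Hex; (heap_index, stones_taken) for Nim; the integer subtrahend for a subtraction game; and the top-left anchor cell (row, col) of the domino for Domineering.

PV length from [XOX/O.O/.X.]: 1 ply

ply 1, X at XOX/O.O/.X. | (1,1)=+1→XOX/OXO/.X.*; (2,0)=-1→XOX/O.O/XX.; (2,2)=-1→XOX/O.O/.XX
ply 2: XOX/OXO/.X. is terminal -1 (O); from XOX/O.O/.X. depth 8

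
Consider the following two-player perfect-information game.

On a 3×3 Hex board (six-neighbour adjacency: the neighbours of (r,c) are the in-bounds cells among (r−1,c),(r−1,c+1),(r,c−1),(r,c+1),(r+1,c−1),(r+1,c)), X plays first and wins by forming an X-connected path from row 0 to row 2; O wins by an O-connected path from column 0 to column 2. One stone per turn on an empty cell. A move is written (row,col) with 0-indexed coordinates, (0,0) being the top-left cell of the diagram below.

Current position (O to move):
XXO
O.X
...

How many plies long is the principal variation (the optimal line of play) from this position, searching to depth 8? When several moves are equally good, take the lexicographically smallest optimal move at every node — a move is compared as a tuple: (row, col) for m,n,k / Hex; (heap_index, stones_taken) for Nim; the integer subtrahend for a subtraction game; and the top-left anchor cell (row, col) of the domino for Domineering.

PV length from [XXO/O.X/...]: 1 ply

ply 1, O at XXO/O.X/... | (1,1)=+1→XXO/OOX/...*; (2,0)=-1→XXO/O.X/O..; (2,1)=-1→XXO/O.X/.O.; (2,2)=-1→XXO/O.X/..O
ply 2: XXO/OOX/... is terminal -1 (X); from XXO/O.X/... depth 8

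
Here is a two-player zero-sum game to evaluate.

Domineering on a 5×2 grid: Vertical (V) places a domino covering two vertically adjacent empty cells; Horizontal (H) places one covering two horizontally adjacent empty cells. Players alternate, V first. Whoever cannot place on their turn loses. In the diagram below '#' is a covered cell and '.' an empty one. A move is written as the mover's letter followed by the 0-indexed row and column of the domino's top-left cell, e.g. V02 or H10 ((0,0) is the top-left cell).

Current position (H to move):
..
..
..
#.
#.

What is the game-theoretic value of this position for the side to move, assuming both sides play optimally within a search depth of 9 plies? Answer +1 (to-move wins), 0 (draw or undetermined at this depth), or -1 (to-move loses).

[../../../#./#.] H move#1: H00:-1/##/../../#./#., H10:+1/../##/../#./#.*, H20:-1/../../##/#./#.
[../##/../#./#.] V move#2: V21:-1/../##/.#/##/#.*, V31:-1/../##/../##/##
[../##/.#/##/#.] H move#3: H00:+1/##/##/.#/##/#.*
[##/##/.#/##/#.] end (terminal -1, V#4); searched ../../../#./#. to 9

value(../../../#./#., H) = +1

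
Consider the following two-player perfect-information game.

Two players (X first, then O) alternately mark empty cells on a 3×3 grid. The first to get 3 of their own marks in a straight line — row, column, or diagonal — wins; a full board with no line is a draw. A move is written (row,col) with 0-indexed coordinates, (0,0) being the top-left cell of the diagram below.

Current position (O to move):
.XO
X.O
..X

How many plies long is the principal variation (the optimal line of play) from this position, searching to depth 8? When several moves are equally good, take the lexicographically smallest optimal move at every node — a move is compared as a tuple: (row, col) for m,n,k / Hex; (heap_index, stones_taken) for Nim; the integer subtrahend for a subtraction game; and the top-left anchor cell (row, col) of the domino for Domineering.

ply 1, O at .XO/X.O/..X | (0,0)=-1→OXO/X.O/..X*; (1,1)=-1→.XO/XOO/..X; (2,0)=-1→.XO/X.O/O.X; (2,1)=-1→.XO/X.O/.OX
ply 2, X at OXO/X.O/..X | (1,1)=+0→OXO/XXO/..X; (2,0)=+0→OXO/X.O/X.X; (2,1)=+1→OXO/X.O/.XX*
ply 3, O at OXO/X.O/.XX | (1,1)=-1→OXO/XOO/.XX*; (2,0)=-1→OXO/X.O/OXX
ply 4, X at OXO/XOO/.XX | (2,0)=+1→OXO/XOO/XXX*
ply 5: OXO/XOO/XXX is terminal -1 (O); from .XO/X.O/..X depth 8

PV length from [.XO/X.O/..X]: 4 plies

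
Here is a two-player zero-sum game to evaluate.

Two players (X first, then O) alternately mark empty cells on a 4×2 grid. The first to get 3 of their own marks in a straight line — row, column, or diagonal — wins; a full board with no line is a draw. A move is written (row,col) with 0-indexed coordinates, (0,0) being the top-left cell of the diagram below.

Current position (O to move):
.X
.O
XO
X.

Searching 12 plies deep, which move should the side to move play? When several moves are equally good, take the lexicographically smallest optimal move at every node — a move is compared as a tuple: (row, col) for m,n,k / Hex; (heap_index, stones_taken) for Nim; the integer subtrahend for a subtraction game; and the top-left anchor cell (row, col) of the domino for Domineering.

[.X/.O/XO/X.] O move#1: (0,0):-1/OX/.O/XO/X., (1,0):+0/.X/OO/XO/X., (3,1):+1/.X/.O/XO/XO*
[.X/.O/XO/XO] end (terminal -1, X#2); searched .X/.O/XO/X. to 12

O's best at [.X/.O/XO/X.]: (3,1)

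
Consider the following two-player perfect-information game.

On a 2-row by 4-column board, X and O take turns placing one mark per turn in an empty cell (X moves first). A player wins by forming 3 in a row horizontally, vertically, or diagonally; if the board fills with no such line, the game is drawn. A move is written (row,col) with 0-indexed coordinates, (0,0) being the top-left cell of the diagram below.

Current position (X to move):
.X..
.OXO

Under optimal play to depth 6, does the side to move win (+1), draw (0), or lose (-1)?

p1 X@[.X../.OXO]: (0,0)[XX../.OXO]+0 (0,2)[.XX./.OXO]+1* (0,3)[.X.X/.OXO]+0 (1,0)[.X../XOXO]+0
p2 O@[.XX./.OXO]: (0,0)[OXX./.OXO]-1* (0,3)[.XXO/.OXO]-1 (1,0)[.XX./OOXO]-1
p3 X@[OXX./.OXO]: (0,3)[OXXX/.OXO]+1* (1,0)[OXX./XOXO]+0
p4 O@[OXXX/.OXO] terminal -1; root [.X../.OXO] d6

value(.X../.OXO, X) = +1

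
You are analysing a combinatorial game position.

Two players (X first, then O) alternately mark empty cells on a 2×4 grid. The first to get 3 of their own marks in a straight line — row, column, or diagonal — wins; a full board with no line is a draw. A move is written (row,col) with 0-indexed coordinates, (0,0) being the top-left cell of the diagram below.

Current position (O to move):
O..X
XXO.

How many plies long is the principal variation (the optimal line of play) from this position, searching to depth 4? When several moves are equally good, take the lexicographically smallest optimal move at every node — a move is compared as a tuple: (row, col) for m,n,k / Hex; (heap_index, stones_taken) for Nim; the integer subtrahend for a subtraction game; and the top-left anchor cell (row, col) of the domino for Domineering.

PV length from [O..X/XXO.]: 3 plies

ply 1, O at O..X/XXO. | (0,1)=+0→OO.X/XXO.*; (0,2)=+0→O.OX/XXO.; (1,3)=+0→O..X/XXOO
ply 2, X at OO.X/XXO. | (0,2)=+0→OOXX/XXO.*; (1,3)=-1→OO.X/XXOX
ply 3, O at OOXX/XXO. | (1,3)=+0→OOXX/XXOO*
ply 4: OOXX/XXOO is terminal +0 (X); from O..X/XXO. depth 4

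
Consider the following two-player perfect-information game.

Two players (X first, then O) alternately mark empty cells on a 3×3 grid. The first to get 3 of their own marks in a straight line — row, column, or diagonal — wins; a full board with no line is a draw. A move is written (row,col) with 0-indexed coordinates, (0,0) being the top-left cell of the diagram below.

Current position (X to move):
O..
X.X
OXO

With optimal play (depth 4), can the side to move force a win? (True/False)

X winning at [O../X.X/OXO]: True

[O../X.X/OXO] X move#1: (0,1):-1/OX./X.X/OXO, (0,2):-1/O.X/X.X/OXO, (1,1):+1/O../XXX/OXO*
[O../XXX/OXO] end (terminal -1, O#2); searched O../X.X/OXO to 4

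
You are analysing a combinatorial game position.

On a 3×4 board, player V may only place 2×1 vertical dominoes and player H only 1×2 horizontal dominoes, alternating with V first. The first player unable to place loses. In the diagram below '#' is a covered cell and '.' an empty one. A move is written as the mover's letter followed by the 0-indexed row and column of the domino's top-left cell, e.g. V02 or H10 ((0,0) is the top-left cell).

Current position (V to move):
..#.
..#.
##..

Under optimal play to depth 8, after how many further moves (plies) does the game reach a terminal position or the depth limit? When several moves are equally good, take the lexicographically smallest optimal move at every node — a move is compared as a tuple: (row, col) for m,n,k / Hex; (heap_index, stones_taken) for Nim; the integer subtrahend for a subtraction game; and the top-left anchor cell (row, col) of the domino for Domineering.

ply 1, V at ..#./..#./##.. | V00=+1→#.#./#.#./##..*; V01=+1→.##./.##./##..; V03=-1→..##/..##/##..; V13=-1→..#./..##/##.#
ply 2, H at #.#./#.#./##.. | H22=-1→#.#./#.#./####*
ply 3, V at #.#./#.#./#### | V01=+1→###./###./####*; V03=+1→#.##/#.##/####
ply 4: ###./###./#### is terminal -1 (H); from ..#./..#./##.. depth 8

PV length from [..#./..#./##..]: 3 plies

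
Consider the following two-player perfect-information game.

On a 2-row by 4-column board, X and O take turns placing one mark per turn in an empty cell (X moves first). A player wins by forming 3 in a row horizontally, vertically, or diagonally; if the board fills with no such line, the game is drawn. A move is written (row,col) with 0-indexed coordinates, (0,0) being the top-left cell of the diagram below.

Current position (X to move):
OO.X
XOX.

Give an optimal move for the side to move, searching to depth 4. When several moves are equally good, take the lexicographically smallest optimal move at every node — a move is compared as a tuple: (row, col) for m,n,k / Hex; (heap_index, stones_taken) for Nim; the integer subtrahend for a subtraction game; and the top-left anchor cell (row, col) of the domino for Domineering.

ply 1, X at OO.X/XOX. | (0,2)=+0→OOXX/XOX.*; (1,3)=-1→OO.X/XOXX
ply 2, O at OOXX/XOX. | (1,3)=+0→OOXX/XOXO*
ply 3: OOXX/XOXO is terminal +0 (X); from OO.X/XOX. depth 4

X's best at [OO.X/XOX.]: (0,2)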